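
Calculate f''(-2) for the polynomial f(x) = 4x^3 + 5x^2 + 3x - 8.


First derivative:
f'(x) = 12x^2 + 10x + 3
Second derivative:
f''(x) = 24x + 10
Substitute x = -2:
f''(-2) = 24 * (-2) + 10
= -48 + 10
= -38

-38


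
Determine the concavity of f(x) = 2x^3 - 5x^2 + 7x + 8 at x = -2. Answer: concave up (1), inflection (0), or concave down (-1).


Concavity is determined by the sign of f''(x).
f(x) = 2x^3 - 5x^2 + 7x + 8
f'(x) = 6x^2 - 10x + 7
f''(x) = 12x - 10
f''(-2) = 12 * (-2) - 10
= -24 - 10
= -34
Since f''(-2) < 0, the function is concave down (-1)

-1


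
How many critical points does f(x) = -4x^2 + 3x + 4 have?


Find where f'(x) = 0:
f'(x) = -8x + 3
Set f'(x) = 0:
-8x + 3 = 0
x = -3 / (-8) = 3/8
This is a linear equation in x, so there is exactly one solution.
Number of critical points: 1

1


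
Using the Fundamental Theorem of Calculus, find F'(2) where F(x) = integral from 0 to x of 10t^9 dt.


By the Fundamental Theorem of Calculus (Part 1):
If F(x) = integral from 0 to x of f(t) dt, then F'(x) = f(x)
Here f(t) = 10t^9
So F'(x) = 10x^9
Evaluate at x = 2:
F'(2) = 10 * 2^9
= 10 * 512
= 5120

5120


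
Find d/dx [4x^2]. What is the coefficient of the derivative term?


We apply the power rule: d/dx [ax^n] = a*n * x^(n-1)
d/dx [4x^2]
= 4 * 2 * x^(2-1)
= 8x
The coefficient is 8

8


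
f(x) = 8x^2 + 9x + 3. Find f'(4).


Differentiate term by term using power and sum rules:
f(x) = 8x^2 + 9x + 3
f'(x) = 16x + 9
Substitute x = 4:
f'(4) = 16 * 4 + 9
= 64 + 9
= 73

73


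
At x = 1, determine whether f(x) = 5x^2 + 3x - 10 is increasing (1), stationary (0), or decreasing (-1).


Compute f'(x) to determine behavior:
f'(x) = 10x + 3
f'(1) = 10 * 1 + 3
= 10 + 3
= 13
Since f'(1) > 0, the function is increasing (1)

1


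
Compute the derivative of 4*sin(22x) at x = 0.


Apply the chain rule to differentiate 4*sin(22x):
d/dx [4*sin(22x)]
= 4 * cos(22x) * d/dx(22x)
= 4 * 22 * cos(22x)
= 88 * cos(22x)
Evaluate at x = 0:
= 88 * cos(0)
= 88 * 1
= 88

88


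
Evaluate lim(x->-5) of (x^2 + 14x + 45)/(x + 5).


Direct substitution gives 0/0, so we factor the numerator.
Factor: (x^2 + 14x + 45) = (x + 5)(x + 9)
Cancel the common factor (x + 5):
(x^2 + 14x + 45)/(x + 5) = (x + 9)
Now substitute x = -5:
= (-5) - (-9) = 4

4


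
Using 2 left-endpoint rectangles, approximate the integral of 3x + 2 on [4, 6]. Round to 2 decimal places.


Left Riemann sum uses left endpoints of each subinterval.
Interval: [4, 6], n = 2
dx = (6 - 4) / 2 = 1
Left endpoints: [4, 5]
f values: [14, 17]
Sum = dx * (sum of f values)
= 1 * 31
= 31 = 31.00

31.00


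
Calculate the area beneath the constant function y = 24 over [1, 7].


The area under a constant function y = 24 is a rectangle.
Width = 7 - 1 = 6
Height = 24
Area = width * height
= 6 * 24
= 144

144


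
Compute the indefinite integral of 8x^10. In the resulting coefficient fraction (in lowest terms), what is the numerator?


Apply the power rule for integration:
integral of ax^n dx = a/(n+1) * x^(n+1) + C
integral of 8x^10 dx
= 8/11 * x^11 + C
The coefficient in lowest terms is 8/11, and its numerator is 8

8


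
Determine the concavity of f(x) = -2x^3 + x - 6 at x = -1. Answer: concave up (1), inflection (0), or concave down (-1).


Concavity is determined by the sign of f''(x).
f(x) = -2x^3 + x - 6
f'(x) = -6x^2 + 1
f''(x) = -12x
f''(-1) = -12 * (-1) + 0
= 12 + 0
= 12
Since f''(-1) > 0, the function is concave up (1)

1


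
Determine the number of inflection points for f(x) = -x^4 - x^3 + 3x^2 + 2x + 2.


Inflection points occur where f''(x) = 0 and concavity changes.
f(x) = -x^4 - x^3 + 3x^2 + 2x + 2
f'(x) = -4x^3 - 3x^2 + 6x + 2
f''(x) = -12x^2 - 6x + 6
This is a quadratic in x. Use the discriminant to count real roots.
Discriminant = (-6)^2 - 4 * (-12) * 6
= 36 - (-288)
= 324
Since discriminant > 0, f''(x) = 0 has 2 distinct real solutions.
A quadratic with two distinct real roots changes sign at each root, so concavity changes at both.
Number of inflection points: 2

2


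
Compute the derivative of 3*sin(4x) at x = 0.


Apply the chain rule to differentiate 3*sin(4x):
d/dx [3*sin(4x)]
= 3 * cos(4x) * d/dx(4x)
= 3 * 4 * cos(4x)
= 12 * cos(4x)
Evaluate at x = 0:
= 12 * cos(0)
= 12 * 1
= 12

12


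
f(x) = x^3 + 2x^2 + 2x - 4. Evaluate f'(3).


Differentiate f(x) = x^3 + 2x^2 + 2x - 4 term by term:
f'(x) = 3x^2 + 4x + 2
Substitute x = 3:
f'(3) = 3 * 3^2 + 4 * 3 + 2
= 27 + 12 + 2
= 41

41


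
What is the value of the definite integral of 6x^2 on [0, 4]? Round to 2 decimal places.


Find the antiderivative of 6x^2:
F(x) = 6/3 * x^3
Apply the Fundamental Theorem of Calculus:
F(4) - F(0)
= 6/3 * 4^3 - 6/3 * 0^3
= 6/3 * (64 - 0)
= 6/3 * 64
= 128 = 128.00

128.00


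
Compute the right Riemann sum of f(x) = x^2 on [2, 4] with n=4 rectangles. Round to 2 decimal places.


Right Riemann sum uses right endpoints of each subinterval.
Interval: [2, 4], n = 4
dx = (4 - 2) / 4 = 1/2
Right endpoints: [5/2, 3, 7/2, 4]
f values: [25/4, 9, 49/4, 16]
Sum = dx * (sum of f values)
= 1/2 * 87/2
= 87/4 = 21.75

21.75


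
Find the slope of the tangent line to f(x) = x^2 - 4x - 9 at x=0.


The slope of the tangent line equals f'(x) at the point.
f(x) = x^2 - 4x - 9
f'(x) = 2x - 4
At x = 0:
f'(0) = 2 * 0 - 4
= 0 - 4
= -4

-4


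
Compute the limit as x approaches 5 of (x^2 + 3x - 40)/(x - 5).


Direct substitution gives 0/0, so we factor the numerator.
Factor: (x^2 + 3x - 40) = (x - 5)(x + 8)
Cancel the common factor (x - 5):
(x^2 + 3x - 40)/(x - 5) = (x + 8)
Now substitute x = 5:
= (5) - (-8) = 13

13


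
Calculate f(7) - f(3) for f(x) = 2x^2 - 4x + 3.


Net change = f(b) - f(a)
f(x) = 2x^2 - 4x + 3
Compute f(7):
f(7) = 2 * 7^2 - 4 * 7 + 3
= 98 - 28 + 3
= 73
Compute f(3):
f(3) = 2 * 3^2 - 4 * 3 + 3
= 18 - 12 + 3
= 9
Net change = 73 - 9 = 64

64


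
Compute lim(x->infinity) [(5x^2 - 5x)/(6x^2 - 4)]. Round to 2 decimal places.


For limits at infinity with equal-degree polynomials,
we compare leading coefficients.
Numerator leading term: 5x^2
Denominator leading term: 6x^2
Divide both by x^2:
lim = (5 - 5/x) / (6 - 4/x^2)
As x -> infinity, the 1/x and 1/x^2 terms vanish:
= 5/6 ≈ 0.83

0.83


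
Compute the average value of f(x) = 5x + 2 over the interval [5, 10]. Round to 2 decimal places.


Average value = 1/(b-a) * integral from a to b of f(x) dx
First compute the integral of 5x + 2:
F(x) = (5/2)x^2 + 2x
F(10) = 5/2 * 100 + 2 * 10 = 270
F(5) = 5/2 * 25 + 2 * 5 = 145/2
Integral = 270 - 145/2 = 395/2
Average = (395/2) / (10 - 5) = (395/2) / 5
= 79/2 = 39.50

39.50


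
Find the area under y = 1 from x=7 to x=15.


The area under a constant function y = 1 is a rectangle.
Width = 15 - 7 = 8
Height = 1
Area = width * height
= 8 * 1
= 8

8


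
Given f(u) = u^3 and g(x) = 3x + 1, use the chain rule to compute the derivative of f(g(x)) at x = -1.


Using the chain rule: (f(g(x)))' = f'(g(x)) * g'(x)
First, find g(-1):
g(-1) = 3 * (-1) + 1 = -2
Next, f'(u) = 3u^2
And g'(x) = 3
So f'(g(-1)) * g'(-1)
= 3 * (-2)^2 * 3
= 3 * 4 * 3
= 36

36


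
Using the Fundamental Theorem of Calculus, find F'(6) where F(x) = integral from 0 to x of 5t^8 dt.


By the Fundamental Theorem of Calculus (Part 1):
If F(x) = integral from 0 to x of f(t) dt, then F'(x) = f(x)
Here f(t) = 5t^8
So F'(x) = 5x^8
Evaluate at x = 6:
F'(6) = 5 * 6^8
= 5 * 1679616
= 8398080

8398080


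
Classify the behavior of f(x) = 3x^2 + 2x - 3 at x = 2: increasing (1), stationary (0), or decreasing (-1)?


Compute f'(x) to determine behavior:
f'(x) = 6x + 2
f'(2) = 6 * 2 + 2
= 12 + 2
= 14
Since f'(2) > 0, the function is increasing (1)

1


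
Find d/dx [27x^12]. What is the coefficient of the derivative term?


We apply the power rule: d/dx [ax^n] = a*n * x^(n-1)
d/dx [27x^12]
= 27 * 12 * x^(12-1)
= 324x^11
The coefficient is 324

324


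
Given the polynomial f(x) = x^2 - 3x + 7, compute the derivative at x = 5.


Differentiate term by term using power and sum rules:
f(x) = x^2 - 3x + 7
f'(x) = 2x - 3
Substitute x = 5:
f'(5) = 2 * 5 - 3
= 10 - 3
= 7

7


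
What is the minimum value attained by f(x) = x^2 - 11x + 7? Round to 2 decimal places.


For a quadratic f(x) = ax^2 + bx + c with a > 0, the minimum is at the vertex.
Vertex x-coordinate: x = -b/(2a)
x = -(-11) / (2 * 1)
x = 11/2
Substitute back to find the minimum value:
f(11/2) = 1 * (11/2)^2 - 11 * (11/2) + 7
= 121/4 - 121/2 + 7
= -93/4 = -23.25

-23.25


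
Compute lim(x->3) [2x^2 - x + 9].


Since polynomials are continuous, we use direct substitution.
lim(x->3) of 2x^2 - x + 9
= 2 * 3^2 - 1 * 3 + 9
= 18 - 3 + 9
= 24

24


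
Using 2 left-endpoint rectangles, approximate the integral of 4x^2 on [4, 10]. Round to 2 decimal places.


Left Riemann sum uses left endpoints of each subinterval.
Interval: [4, 10], n = 2
dx = (10 - 4) / 2 = 3
Left endpoints: [4, 7]
f values: [64, 196]
Sum = dx * (sum of f values)
= 3 * 260
= 780 = 780.00

780.00


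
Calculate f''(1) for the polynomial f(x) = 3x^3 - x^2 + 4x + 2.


First derivative:
f'(x) = 9x^2 - 2x + 4
Second derivative:
f''(x) = 18x - 2
Substitute x = 1:
f''(1) = 18 * 1 - 2
= 18 - 2
= 16

16


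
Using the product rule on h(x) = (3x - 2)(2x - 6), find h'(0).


Let u(x) = 3x - 2 and v(x) = 2x - 6
u'(x) = 3
v'(x) = 2
Product rule: h'(x) = u'(x)*v(x) + u(x)*v'(x)
= 3 * (2x - 6) + (3x - 2) * 2
At x = 0:
u(0) = 3 * 0 - 2 = -2
v(0) = 2 * 0 - 6 = -6
h'(0) = 3 * (-6) + (-2) * 2
= -18 - 4
= -22

-22


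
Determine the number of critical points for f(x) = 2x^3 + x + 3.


Find where f'(x) = 0:
f(x) = 2x^3 + x + 3
f'(x) = 6x^2 + 1
This is a quadratic in x. Use the discriminant to count real roots.
Discriminant = (0)^2 - 4 * 6 * 1
= 0 - 24
= -24
Since discriminant < 0, f'(x) = 0 has no real solutions.
Number of critical points: 0

0


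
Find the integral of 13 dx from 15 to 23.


The integral of a constant k over [a, b] equals k * (b - a).
integral from 15 to 23 of 13 dx
= 13 * (23 - 15)
= 13 * 8
= 104

104


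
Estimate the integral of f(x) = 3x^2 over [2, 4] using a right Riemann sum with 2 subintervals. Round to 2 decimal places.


Right Riemann sum uses right endpoints of each subinterval.
Interval: [2, 4], n = 2
dx = (4 - 2) / 2 = 1
Right endpoints: [3, 4]
f values: [27, 48]
Sum = dx * (sum of f values)
= 1 * 75
= 75 = 75.00

75.00


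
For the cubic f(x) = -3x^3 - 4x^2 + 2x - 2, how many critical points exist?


Find where f'(x) = 0:
f(x) = -3x^3 - 4x^2 + 2x - 2
f'(x) = -9x^2 - 8x + 2
This is a quadratic in x. Use the discriminant to count real roots.
Discriminant = (-8)^2 - 4 * (-9) * 2
= 64 - (-72)
= 136
Since discriminant > 0, f'(x) = 0 has 2 real solutions.
Number of critical points: 2

2


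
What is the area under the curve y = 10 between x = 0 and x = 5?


The area under a constant function y = 10 is a rectangle.
Width = 5 - 0 = 5
Height = 10
Area = width * height
= 5 * 10
= 50

50


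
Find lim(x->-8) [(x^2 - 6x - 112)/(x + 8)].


Direct substitution gives 0/0, so we factor the numerator.
Factor: (x^2 - 6x - 112) = (x + 8)(x - 14)
Cancel the common factor (x + 8):
(x^2 - 6x - 112)/(x + 8) = (x - 14)
Now substitute x = -8:
= (-8) - (14) = -22

-22


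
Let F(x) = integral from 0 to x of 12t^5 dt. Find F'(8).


By the Fundamental Theorem of Calculus (Part 1):
If F(x) = integral from 0 to x of f(t) dt, then F'(x) = f(x)
Here f(t) = 12t^5
So F'(x) = 12x^5
Evaluate at x = 8:
F'(8) = 12 * 8^5
= 12 * 32768
= 393216

393216


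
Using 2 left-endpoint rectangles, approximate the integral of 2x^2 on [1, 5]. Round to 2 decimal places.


Left Riemann sum uses left endpoints of each subinterval.
Interval: [1, 5], n = 2
dx = (5 - 1) / 2 = 2
Left endpoints: [1, 3]
f values: [2, 18]
Sum = dx * (sum of f values)
= 2 * 20
= 40 = 40.00

40.00


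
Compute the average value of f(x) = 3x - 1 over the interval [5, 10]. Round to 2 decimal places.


Average value = 1/(b-a) * integral from a to b of f(x) dx
First compute the integral of 3x - 1:
F(x) = (3/2)x^2 - x
F(10) = 3/2 * 100 - 1 * 10 = 140
F(5) = 3/2 * 25 - 1 * 5 = 65/2
Integral = 140 - 65/2 = 215/2
Average = (215/2) / (10 - 5) = (215/2) / 5
= 43/2 = 21.50

21.50


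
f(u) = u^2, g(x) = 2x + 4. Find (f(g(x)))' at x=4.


Using the chain rule: (f(g(x)))' = f'(g(x)) * g'(x)
First, find g(4):
g(4) = 2 * 4 + 4 = 12
Next, f'(u) = 2u
And g'(x) = 2
So f'(g(4)) * g'(4)
= 2 * 12 * 2
= 48

48


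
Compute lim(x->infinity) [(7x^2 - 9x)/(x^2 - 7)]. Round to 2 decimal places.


For limits at infinity with equal-degree polynomials,
we compare leading coefficients.
Numerator leading term: 7x^2
Denominator leading term: x^2
Divide both by x^2:
lim = (7 - 9/x) / (1 - 7/x^2)
As x -> infinity, the 1/x and 1/x^2 terms vanish:
= 7/1 = 7 = 7.00

7.00


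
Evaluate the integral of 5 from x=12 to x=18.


The integral of a constant k over [a, b] equals k * (b - a).
integral from 12 to 18 of 5 dx
= 5 * (18 - 12)
= 5 * 6
= 30

30


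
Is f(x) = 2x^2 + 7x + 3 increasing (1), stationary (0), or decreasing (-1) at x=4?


Compute f'(x) to determine behavior:
f'(x) = 4x + 7
f'(4) = 4 * 4 + 7
= 16 + 7
= 23
Since f'(4) > 0, the function is increasing (1)

1


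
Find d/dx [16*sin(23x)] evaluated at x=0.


Apply the chain rule to differentiate 16*sin(23x):
d/dx [16*sin(23x)]
= 16 * cos(23x) * d/dx(23x)
= 16 * 23 * cos(23x)
= 368 * cos(23x)
Evaluate at x = 0:
= 368 * cos(0)
= 368 * 1
= 368

368


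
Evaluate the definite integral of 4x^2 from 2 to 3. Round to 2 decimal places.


Find the antiderivative of 4x^2:
F(x) = 4/3 * x^3
Apply the Fundamental Theorem of Calculus:
F(3) - F(2)
= 4/3 * 3^3 - 4/3 * 2^3
= 4/3 * (27 - 8)
= 4/3 * 19
= 76/3 ≈ 25.33

25.33


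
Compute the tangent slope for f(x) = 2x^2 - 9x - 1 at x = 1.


The slope of the tangent line equals f'(x) at the point.
f(x) = 2x^2 - 9x - 1
f'(x) = 4x - 9
At x = 1:
f'(1) = 4 * 1 - 9
= 4 - 9
= -5

-5


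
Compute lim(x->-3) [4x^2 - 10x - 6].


Since polynomials are continuous, we use direct substitution.
lim(x->-3) of 4x^2 - 10x - 6
= 4 * (-3)^2 - 10 * (-3) - 6
= 36 + 30 - 6
= 60

60


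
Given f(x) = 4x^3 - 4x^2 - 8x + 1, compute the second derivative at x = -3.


First derivative:
f'(x) = 12x^2 - 8x - 8
Second derivative:
f''(x) = 24x - 8
Substitute x = -3:
f''(-3) = 24 * (-3) - 8
= -72 - 8
= -80

-80


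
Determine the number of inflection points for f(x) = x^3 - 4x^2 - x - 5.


Inflection points occur where f''(x) = 0 and concavity changes.
f(x) = x^3 - 4x^2 - x - 5
f'(x) = 3x^2 - 8x - 1
f''(x) = 6x - 8
Set f''(x) = 0:
6x - 8 = 0
x = 8 / 6 = 4/3
Since f''(x) is linear (degree 1), it changes sign at this point.
Therefore there is exactly 1 inflection point.

1


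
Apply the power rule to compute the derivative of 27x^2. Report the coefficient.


We apply the power rule: d/dx [ax^n] = a*n * x^(n-1)
d/dx [27x^2]
= 27 * 2 * x^(2-1)
= 54x
The coefficient is 54

54


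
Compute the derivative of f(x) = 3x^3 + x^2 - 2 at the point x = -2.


Differentiate f(x) = 3x^3 + x^2 - 2 term by term:
f'(x) = 9x^2 + 2x
Substitute x = -2:
f'(-2) = 9 * (-2)^2 + 2 * (-2) + 0
= 36 - 4 + 0
= 32

32


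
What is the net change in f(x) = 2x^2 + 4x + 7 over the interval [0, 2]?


Net change = f(b) - f(a)
f(x) = 2x^2 + 4x + 7
Compute f(2):
f(2) = 2 * 2^2 + 4 * 2 + 7
= 8 + 8 + 7
= 23
Compute f(0):
f(0) = 2 * 0^2 + 4 * 0 + 7
= 0 + 0 + 7
= 7
Net change = 23 - 7 = 16

16


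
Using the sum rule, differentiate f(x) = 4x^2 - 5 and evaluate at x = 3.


Differentiate term by term using power and sum rules:
f(x) = 4x^2 - 5
f'(x) = 8x
Substitute x = 3:
f'(3) = 8 * 3 + 0
= 24 + 0
= 24

24


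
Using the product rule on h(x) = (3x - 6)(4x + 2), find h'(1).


Let u(x) = 3x - 6 and v(x) = 4x + 2
u'(x) = 3
v'(x) = 4
Product rule: h'(x) = u'(x)*v(x) + u(x)*v'(x)
= 3 * (4x + 2) + (3x - 6) * 4
At x = 1:
u(1) = 3 * 1 - 6 = -3
v(1) = 4 * 1 + 2 = 6
h'(1) = 3 * 6 + (-3) * 4
= 18 - 12
= 6

6


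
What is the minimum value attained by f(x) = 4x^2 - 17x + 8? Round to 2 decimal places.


For a quadratic f(x) = ax^2 + bx + c with a > 0, the minimum is at the vertex.
Vertex x-coordinate: x = -b/(2a)
x = -(-17) / (2 * 4)
x = 17/8
Substitute back to find the minimum value:
f(17/8) = 4 * (17/8)^2 - 17 * (17/8) + 8
= 289/16 - 289/8 + 8
= -161/16 ≈ -10.06

-10.06


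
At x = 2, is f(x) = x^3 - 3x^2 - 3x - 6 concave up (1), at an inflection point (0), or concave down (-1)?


Concavity is determined by the sign of f''(x).
f(x) = x^3 - 3x^2 - 3x - 6
f'(x) = 3x^2 - 6x - 3
f''(x) = 6x - 6
f''(2) = 6 * 2 - 6
= 12 - 6
= 6
Since f''(2) > 0, the function is concave up (1)

1


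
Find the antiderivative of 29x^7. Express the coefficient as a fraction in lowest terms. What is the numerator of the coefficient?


Apply the power rule for integration:
integral of ax^n dx = a/(n+1) * x^(n+1) + C
integral of 29x^7 dx
= 29/8 * x^8 + C
The coefficient in lowest terms is 29/8, and its numerator is 29

29


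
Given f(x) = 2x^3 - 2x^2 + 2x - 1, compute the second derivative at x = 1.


First derivative:
f'(x) = 6x^2 - 4x + 2
Second derivative:
f''(x) = 12x - 4
Substitute x = 1:
f''(1) = 12 * 1 - 4
= 12 - 4
= 8

8


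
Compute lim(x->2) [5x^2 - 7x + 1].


Since polynomials are continuous, we use direct substitution.
lim(x->2) of 5x^2 - 7x + 1
= 5 * 2^2 - 7 * 2 + 1
= 20 - 14 + 1
= 7

7


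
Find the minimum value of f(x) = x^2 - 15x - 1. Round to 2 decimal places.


For a quadratic f(x) = ax^2 + bx + c with a > 0, the minimum is at the vertex.
Vertex x-coordinate: x = -b/(2a)
x = -(-15) / (2 * 1)
x = 15/2
Substitute back to find the minimum value:
f(15/2) = 1 * (15/2)^2 - 15 * (15/2) - 1
= 225/4 - 225/2 - 1
= -229/4 = -57.25

-57.25


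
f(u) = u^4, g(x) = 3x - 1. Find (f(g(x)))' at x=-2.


Using the chain rule: (f(g(x)))' = f'(g(x)) * g'(x)
First, find g(-2):
g(-2) = 3 * (-2) - 1 = -7
Next, f'(u) = 4u^3
And g'(x) = 3
So f'(g(-2)) * g'(-2)
= 4 * (-7)^3 * 3
= 4 * (-343) * 3
= -4116

-4116


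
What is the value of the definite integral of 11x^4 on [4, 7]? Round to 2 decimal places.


Find the antiderivative of 11x^4:
F(x) = 11/5 * x^5
Apply the Fundamental Theorem of Calculus:
F(7) - F(4)
= 11/5 * 7^5 - 11/5 * 4^5
= 11/5 * (16807 - 1024)
= 11/5 * 15783
= 173613/5 = 34722.60

34722.60


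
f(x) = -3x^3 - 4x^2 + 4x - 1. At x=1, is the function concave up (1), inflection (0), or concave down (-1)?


Concavity is determined by the sign of f''(x).
f(x) = -3x^3 - 4x^2 + 4x - 1
f'(x) = -9x^2 - 8x + 4
f''(x) = -18x - 8
f''(1) = -18 * 1 - 8
= -18 - 8
= -26
Since f''(1) < 0, the function is concave down (-1)

-1


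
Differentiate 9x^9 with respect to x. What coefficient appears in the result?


We apply the power rule: d/dx [ax^n] = a*n * x^(n-1)
d/dx [9x^9]
= 9 * 9 * x^(9-1)
= 81x^8
The coefficient is 81

81


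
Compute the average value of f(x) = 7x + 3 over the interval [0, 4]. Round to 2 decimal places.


Average value = 1/(b-a) * integral from a to b of f(x) dx
First compute the integral of 7x + 3:
F(x) = (7/2)x^2 + 3x
F(4) = 7/2 * 16 + 3 * 4 = 68
F(0) = 7/2 * 0 + 3 * 0 = 0
Integral = 68 - 0 = 68
Average = 68 / (4 - 0) = 68 / 4
= 17 = 17.00

17.00


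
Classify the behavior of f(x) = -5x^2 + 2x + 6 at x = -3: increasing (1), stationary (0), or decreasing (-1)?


Compute f'(x) to determine behavior:
f'(x) = -10x + 2
f'(-3) = -10 * (-3) + 2
= 30 + 2
= 32
Since f'(-3) > 0, the function is increasing (1)

1


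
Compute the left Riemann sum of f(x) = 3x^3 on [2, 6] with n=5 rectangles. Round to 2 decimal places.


Left Riemann sum uses left endpoints of each subinterval.
Interval: [2, 6], n = 5
dx = (6 - 2) / 5 = 4/5
Left endpoints: [2, 14/5, 18/5, 22/5, 26/5]
f values: [24, 8232/125, 17496/125, 31944/125, 52728/125]
Sum = dx * (sum of f values)
= 4/5 * 4536/5
= 18144/25 = 725.76

725.76


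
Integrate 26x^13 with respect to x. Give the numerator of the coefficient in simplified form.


Apply the power rule for integration:
integral of ax^n dx = a/(n+1) * x^(n+1) + C
integral of 26x^13 dx
= 26/14 * x^14 + C
= 13/7 * x^14 + C
The coefficient in lowest terms is 13/7, and its numerator is 13

13


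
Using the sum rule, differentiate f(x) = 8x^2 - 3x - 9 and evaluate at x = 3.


Differentiate term by term using power and sum rules:
f(x) = 8x^2 - 3x - 9
f'(x) = 16x - 3
Substitute x = 3:
f'(3) = 16 * 3 - 3
= 48 - 3
= 45

45


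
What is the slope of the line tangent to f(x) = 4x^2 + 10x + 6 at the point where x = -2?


The slope of the tangent line equals f'(x) at the point.
f(x) = 4x^2 + 10x + 6
f'(x) = 8x + 10
At x = -2:
f'(-2) = 8 * (-2) + 10
= -16 + 10
= -6

-6


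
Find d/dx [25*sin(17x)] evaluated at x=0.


Apply the chain rule to differentiate 25*sin(17x):
d/dx [25*sin(17x)]
= 25 * cos(17x) * d/dx(17x)
= 25 * 17 * cos(17x)
= 425 * cos(17x)
Evaluate at x = 0:
= 425 * cos(0)
= 425 * 1
= 425

425


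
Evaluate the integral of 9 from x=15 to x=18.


The integral of a constant k over [a, b] equals k * (b - a).
integral from 15 to 18 of 9 dx
= 9 * (18 - 15)
= 9 * 3
= 27

27


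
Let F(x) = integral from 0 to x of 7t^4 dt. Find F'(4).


By the Fundamental Theorem of Calculus (Part 1):
If F(x) = integral from 0 to x of f(t) dt, then F'(x) = f(x)
Here f(t) = 7t^4
So F'(x) = 7x^4
Evaluate at x = 4:
F'(4) = 7 * 4^4
= 7 * 256
= 1792

1792


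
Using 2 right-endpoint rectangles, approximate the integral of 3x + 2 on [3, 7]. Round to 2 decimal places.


Right Riemann sum uses right endpoints of each subinterval.
Interval: [3, 7], n = 2
dx = (7 - 3) / 2 = 2
Right endpoints: [5, 7]
f values: [17, 23]
Sum = dx * (sum of f values)
= 2 * 40
= 80 = 80.00

80.00


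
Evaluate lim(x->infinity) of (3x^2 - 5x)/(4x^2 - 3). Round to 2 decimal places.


For limits at infinity with equal-degree polynomials,
we compare leading coefficients.
Numerator leading term: 3x^2
Denominator leading term: 4x^2
Divide both by x^2:
lim = (3 - 5/x) / (4 - 3/x^2)
As x -> infinity, the 1/x and 1/x^2 terms vanish:
= 3/4 = 0.75

0.75


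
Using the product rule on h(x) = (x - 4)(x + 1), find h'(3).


Let u(x) = x - 4 and v(x) = x + 1
u'(x) = 1
v'(x) = 1
Product rule: h'(x) = u'(x)*v(x) + u(x)*v'(x)
= 1 * (x + 1) + (x - 4) * 1
At x = 3:
u(3) = 1 * 3 - 4 = -1
v(3) = 1 * 3 + 1 = 4
h'(3) = 1 * 4 + (-1) * 1
= 4 - 1
= 3

3


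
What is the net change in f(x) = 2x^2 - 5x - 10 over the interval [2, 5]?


Net change = f(b) - f(a)
f(x) = 2x^2 - 5x - 10
Compute f(5):
f(5) = 2 * 5^2 - 5 * 5 - 10
= 50 - 25 - 10
= 15
Compute f(2):
f(2) = 2 * 2^2 - 5 * 2 - 10
= 8 - 10 - 10
= -12
Net change = 15 - (-12) = 27

27


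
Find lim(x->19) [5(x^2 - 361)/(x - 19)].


Direct substitution gives 0/0, so we factor the numerator.
Factor: 5(x^2 - 361) = 5 * (x - 19)(x + 19)
Cancel the common factor (x - 19):
5(x^2 - 361)/(x - 19) = 5 * (x + 19)
Now substitute x = 19:
= 5 * (19 + 19) = 190

190


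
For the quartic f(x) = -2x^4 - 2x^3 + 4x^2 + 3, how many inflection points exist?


Inflection points occur where f''(x) = 0 and concavity changes.
f(x) = -2x^4 - 2x^3 + 4x^2 + 3
f'(x) = -8x^3 - 6x^2 + 8x
f''(x) = -24x^2 - 12x + 8
This is a quadratic in x. Use the discriminant to count real roots.
Discriminant = (-12)^2 - 4 * (-24) * 8
= 144 - (-768)
= 912
Since discriminant > 0, f''(x) = 0 has 2 distinct real solutions.
A quadratic with two distinct real roots changes sign at each root, so concavity changes at both.
Number of inflection points: 2

2


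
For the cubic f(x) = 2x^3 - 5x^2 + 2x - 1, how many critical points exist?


Find where f'(x) = 0:
f(x) = 2x^3 - 5x^2 + 2x - 1
f'(x) = 6x^2 - 10x + 2
This is a quadratic in x. Use the discriminant to count real roots.
Discriminant = (-10)^2 - 4 * 6 * 2
= 100 - 48
= 52
Since discriminant > 0, f'(x) = 0 has 2 real solutions.
Number of critical points: 2

2


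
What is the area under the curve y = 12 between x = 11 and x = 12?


The area under a constant function y = 12 is a rectangle.
Width = 12 - 11 = 1
Height = 12
Area = width * height
= 1 * 12
= 12

12


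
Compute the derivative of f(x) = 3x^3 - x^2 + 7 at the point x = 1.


Differentiate f(x) = 3x^3 - x^2 + 7 term by term:
f'(x) = 9x^2 - 2x
Substitute x = 1:
f'(1) = 9 * 1^2 - 2 * 1 + 0
= 9 - 2 + 0
= 7

7


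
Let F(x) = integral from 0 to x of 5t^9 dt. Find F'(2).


By the Fundamental Theorem of Calculus (Part 1):
If F(x) = integral from 0 to x of f(t) dt, then F'(x) = f(x)
Here f(t) = 5t^9
So F'(x) = 5x^9
Evaluate at x = 2:
F'(2) = 5 * 2^9
= 5 * 512
= 2560

2560


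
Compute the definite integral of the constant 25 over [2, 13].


The integral of a constant k over [a, b] equals k * (b - a).
integral from 2 to 13 of 25 dx
= 25 * (13 - 2)
= 25 * 11
= 275

275


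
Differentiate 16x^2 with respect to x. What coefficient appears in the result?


We apply the power rule: d/dx [ax^n] = a*n * x^(n-1)
d/dx [16x^2]
= 16 * 2 * x^(2-1)
= 32x
The coefficient is 32

32


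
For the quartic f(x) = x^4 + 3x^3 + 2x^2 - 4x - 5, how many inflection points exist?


Inflection points occur where f''(x) = 0 and concavity changes.
f(x) = x^4 + 3x^3 + 2x^2 - 4x - 5
f'(x) = 4x^3 + 9x^2 + 4x - 4
f''(x) = 12x^2 + 18x + 4
This is a quadratic in x. Use the discriminant to count real roots.
Discriminant = (18)^2 - 4 * 12 * 4
= 324 - 192
= 132
Since discriminant > 0, f''(x) = 0 has 2 distinct real solutions.
A quadratic with two distinct real roots changes sign at each root, so concavity changes at both.
Number of inflection points: 2

2


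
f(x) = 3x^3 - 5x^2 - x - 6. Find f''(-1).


First derivative:
f'(x) = 9x^2 - 10x - 1
Second derivative:
f''(x) = 18x - 10
Substitute x = -1:
f''(-1) = 18 * (-1) - 10
= -18 - 10
= -28

-28


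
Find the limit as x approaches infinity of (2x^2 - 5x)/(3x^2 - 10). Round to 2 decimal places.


For limits at infinity with equal-degree polynomials,
we compare leading coefficients.
Numerator leading term: 2x^2
Denominator leading term: 3x^2
Divide both by x^2:
lim = (2 - 5/x) / (3 - 10/x^2)
As x -> infinity, the 1/x and 1/x^2 terms vanish:
= 2/3 ≈ 0.67

0.67


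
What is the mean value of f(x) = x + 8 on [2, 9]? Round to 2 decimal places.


Average value = 1/(b-a) * integral from a to b of f(x) dx
First compute the integral of x + 8:
F(x) = (1/2)x^2 + 8x
F(9) = 1/2 * 81 + 8 * 9 = 225/2
F(2) = 1/2 * 4 + 8 * 2 = 18
Integral = 225/2 - 18 = 189/2
Average = (189/2) / (9 - 2) = (189/2) / 7
= 27/2 = 13.50

13.50


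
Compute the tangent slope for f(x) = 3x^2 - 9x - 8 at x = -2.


The slope of the tangent line equals f'(x) at the point.
f(x) = 3x^2 - 9x - 8
f'(x) = 6x - 9
At x = -2:
f'(-2) = 6 * (-2) - 9
= -12 - 9
= -21

-21


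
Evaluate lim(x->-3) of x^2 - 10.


Since polynomials are continuous, we use direct substitution.
lim(x->-3) of x^2 - 10
= 1 * (-3)^2 + 0 * (-3) - 10
= 9 + 0 - 10
= -1

-1


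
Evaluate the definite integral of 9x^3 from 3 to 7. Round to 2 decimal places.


Find the antiderivative of 9x^3:
F(x) = 9/4 * x^4
Apply the Fundamental Theorem of Calculus:
F(7) - F(3)
= 9/4 * 7^4 - 9/4 * 3^4
= 9/4 * (2401 - 81)
= 9/4 * 2320
= 5220 = 5220.00

5220.00


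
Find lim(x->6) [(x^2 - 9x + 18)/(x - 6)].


Direct substitution gives 0/0, so we factor the numerator.
Factor: (x^2 - 9x + 18) = (x - 6)(x - 3)
Cancel the common factor (x - 6):
(x^2 - 9x + 18)/(x - 6) = (x - 3)
Now substitute x = 6:
= (6) - (3) = 3

3


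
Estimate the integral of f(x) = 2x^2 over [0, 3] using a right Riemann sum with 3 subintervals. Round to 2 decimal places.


Right Riemann sum uses right endpoints of each subinterval.
Interval: [0, 3], n = 3
dx = (3 - 0) / 3 = 1
Right endpoints: [1, 2, 3]
f values: [2, 8, 18]
Sum = dx * (sum of f values)
= 1 * 28
= 28 = 28.00

28.00


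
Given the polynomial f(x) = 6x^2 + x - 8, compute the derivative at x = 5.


Differentiate term by term using power and sum rules:
f(x) = 6x^2 + x - 8
f'(x) = 12x + 1
Substitute x = 5:
f'(5) = 12 * 5 + 1
= 60 + 1
= 61

61


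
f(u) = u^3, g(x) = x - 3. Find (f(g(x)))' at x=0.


Using the chain rule: (f(g(x)))' = f'(g(x)) * g'(x)
First, find g(0):
g(0) = 1 * 0 - 3 = -3
Next, f'(u) = 3u^2
And g'(x) = 1
So f'(g(0)) * g'(0)
= 3 * (-3)^2 * 1
= 3 * 9 * 1
= 27

27


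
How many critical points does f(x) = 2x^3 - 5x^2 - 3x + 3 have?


Find where f'(x) = 0:
f(x) = 2x^3 - 5x^2 - 3x + 3
f'(x) = 6x^2 - 10x - 3
This is a quadratic in x. Use the discriminant to count real roots.
Discriminant = (-10)^2 - 4 * 6 * (-3)
= 100 - (-72)
= 172
Since discriminant > 0, f'(x) = 0 has 2 real solutions.
Number of critical points: 2

2


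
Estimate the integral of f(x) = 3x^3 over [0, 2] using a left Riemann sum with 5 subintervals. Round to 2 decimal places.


Left Riemann sum uses left endpoints of each subinterval.
Interval: [0, 2], n = 5
dx = (2 - 0) / 5 = 2/5
Left endpoints: [0, 2/5, 4/5, 6/5, 8/5]
f values: [0, 24/125, 192/125, 648/125, 1536/125]
Sum = dx * (sum of f values)
= 2/5 * 96/5
= 192/25 = 7.68

7.68


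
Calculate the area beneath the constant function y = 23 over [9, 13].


The area under a constant function y = 23 is a rectangle.
Width = 13 - 9 = 4
Height = 23
Area = width * height
= 4 * 23
= 92

92


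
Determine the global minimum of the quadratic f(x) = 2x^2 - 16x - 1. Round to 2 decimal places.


For a quadratic f(x) = ax^2 + bx + c with a > 0, the minimum is at the vertex.
Vertex x-coordinate: x = -b/(2a)
x = -(-16) / (2 * 2)
x = 16/4 = 4
Substitute back to find the minimum value:
f(4) = 2 * 4^2 - 16 * 4 - 1
= 32 - 64 - 1
= -33 = -33.00

-33.00


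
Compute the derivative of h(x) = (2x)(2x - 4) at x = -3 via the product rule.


Let u(x) = 2x and v(x) = 2x - 4
u'(x) = 2
v'(x) = 2
Product rule: h'(x) = u'(x)*v(x) + u(x)*v'(x)
= 2 * (2x - 4) + (2x) * 2
At x = -3:
u(-3) = 2 * (-3) + 0 = -6
v(-3) = 2 * (-3) - 4 = -10
h'(-3) = 2 * (-10) + (-6) * 2
= -20 - 12
= -32

-32


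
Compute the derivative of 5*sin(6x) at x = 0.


Apply the chain rule to differentiate 5*sin(6x):
d/dx [5*sin(6x)]
= 5 * cos(6x) * d/dx(6x)
= 5 * 6 * cos(6x)
= 30 * cos(6x)
Evaluate at x = 0:
= 30 * cos(0)
= 30 * 1
= 30

30


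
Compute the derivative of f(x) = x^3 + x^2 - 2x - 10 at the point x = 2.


Differentiate f(x) = x^3 + x^2 - 2x - 10 term by term:
f'(x) = 3x^2 + 2x - 2
Substitute x = 2:
f'(2) = 3 * 2^2 + 2 * 2 - 2
= 12 + 4 - 2
= 14

14


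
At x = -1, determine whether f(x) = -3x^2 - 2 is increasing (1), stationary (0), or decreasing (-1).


Compute f'(x) to determine behavior:
f'(x) = -6x
f'(-1) = -6 * (-1) + 0
= 6 + 0
= 6
Since f'(-1) > 0, the function is increasing (1)

1


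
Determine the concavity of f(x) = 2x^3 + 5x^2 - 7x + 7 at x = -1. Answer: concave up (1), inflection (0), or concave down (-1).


Concavity is determined by the sign of f''(x).
f(x) = 2x^3 + 5x^2 - 7x + 7
f'(x) = 6x^2 + 10x - 7
f''(x) = 12x + 10
f''(-1) = 12 * (-1) + 10
= -12 + 10
= -2
Since f''(-1) < 0, the function is concave down (-1)

-1


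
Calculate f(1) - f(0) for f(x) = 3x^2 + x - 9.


Net change = f(b) - f(a)
f(x) = 3x^2 + x - 9
Compute f(1):
f(1) = 3 * 1^2 + 1 * 1 - 9
= 3 + 1 - 9
= -5
Compute f(0):
f(0) = 3 * 0^2 + 1 * 0 - 9
= 0 + 0 - 9
= -9
Net change = -5 - (-9) = 4

4


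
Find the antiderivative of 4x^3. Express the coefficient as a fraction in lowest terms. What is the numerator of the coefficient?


Apply the power rule for integration:
integral of ax^n dx = a/(n+1) * x^(n+1) + C
integral of 4x^3 dx
= 4/4 * x^4 + C
= 1 * x^4 + C
The coefficient in lowest terms is 1 = 1/1, so its numerator is 1

1


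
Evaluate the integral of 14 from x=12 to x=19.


The integral of a constant k over [a, b] equals k * (b - a).
integral from 12 to 19 of 14 dx
= 14 * (19 - 12)
= 14 * 7
= 98

98


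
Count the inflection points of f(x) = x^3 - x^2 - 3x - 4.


Inflection points occur where f''(x) = 0 and concavity changes.
f(x) = x^3 - x^2 - 3x - 4
f'(x) = 3x^2 - 2x - 3
f''(x) = 6x - 2
Set f''(x) = 0:
6x - 2 = 0
x = 2 / 6 = 1/3
Since f''(x) is linear (degree 1), it changes sign at this point.
Therefore there is exactly 1 inflection point.

1


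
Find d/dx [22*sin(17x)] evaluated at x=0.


Apply the chain rule to differentiate 22*sin(17x):
d/dx [22*sin(17x)]
= 22 * cos(17x) * d/dx(17x)
= 22 * 17 * cos(17x)
= 374 * cos(17x)
Evaluate at x = 0:
= 374 * cos(0)
= 374 * 1
= 374

374


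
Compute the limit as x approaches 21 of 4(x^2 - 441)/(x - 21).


Direct substitution gives 0/0, so we factor the numerator.
Factor: 4(x^2 - 441) = 4 * (x - 21)(x + 21)
Cancel the common factor (x - 21):
4(x^2 - 441)/(x - 21) = 4 * (x + 21)
Now substitute x = 21:
= 4 * (21 + 21) = 168

168


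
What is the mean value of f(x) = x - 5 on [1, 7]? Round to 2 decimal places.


Average value = 1/(b-a) * integral from a to b of f(x) dx
First compute the integral of x - 5:
F(x) = (1/2)x^2 - 5x
F(7) = 1/2 * 49 - 5 * 7 = -21/2
F(1) = 1/2 * 1 - 5 * 1 = -9/2
Integral = -21/2 - (-9/2) = -6
Average = (-6) / (7 - 1) = (-6) / 6
= -1 = -1.00

-1.00


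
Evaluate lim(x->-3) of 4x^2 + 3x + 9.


Since polynomials are continuous, we use direct substitution.
lim(x->-3) of 4x^2 + 3x + 9
= 4 * (-3)^2 + 3 * (-3) + 9
= 36 - 9 + 9
= 36

36


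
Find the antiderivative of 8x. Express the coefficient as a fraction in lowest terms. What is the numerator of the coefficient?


Apply the power rule for integration:
integral of ax^n dx = a/(n+1) * x^(n+1) + C
integral of 8x dx
= 8/2 * x^2 + C
= 4 * x^2 + C
The coefficient in lowest terms is 4 = 4/1, so its numerator is 4

4


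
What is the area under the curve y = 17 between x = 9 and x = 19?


The area under a constant function y = 17 is a rectangle.
Width = 19 - 9 = 10
Height = 17
Area = width * height
= 10 * 17
= 170

170


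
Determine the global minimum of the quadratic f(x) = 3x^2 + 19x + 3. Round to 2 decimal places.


For a quadratic f(x) = ax^2 + bx + c with a > 0, the minimum is at the vertex.
Vertex x-coordinate: x = -b/(2a)
x = -(19) / (2 * 3)
x = -19/6
Substitute back to find the minimum value:
f(-19/6) = 3 * (-19/6)^2 + 19 * (-19/6) + 3
= 361/12 - 361/6 + 3
= -325/12 ≈ -27.08

-27.08


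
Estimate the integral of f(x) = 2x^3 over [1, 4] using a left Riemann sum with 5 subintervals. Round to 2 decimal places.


Left Riemann sum uses left endpoints of each subinterval.
Interval: [1, 4], n = 5
dx = (4 - 1) / 5 = 3/5
Left endpoints: [1, 8/5, 11/5, 14/5, 17/5]
f values: [2, 1024/125, 2662/125, 5488/125, 9826/125]
Sum = dx * (sum of f values)
= 3/5 * 154
= 462/5 = 92.40

92.40


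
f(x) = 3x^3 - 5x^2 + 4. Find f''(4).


First derivative:
f'(x) = 9x^2 - 10x
Second derivative:
f''(x) = 18x - 10
Substitute x = 4:
f''(4) = 18 * 4 - 10
= 72 - 10
= 62

62


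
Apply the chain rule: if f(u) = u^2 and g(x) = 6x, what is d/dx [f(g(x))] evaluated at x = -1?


Using the chain rule: (f(g(x)))' = f'(g(x)) * g'(x)
First, find g(-1):
g(-1) = 6 * (-1) + 0 = -6
Next, f'(u) = 2u
And g'(x) = 6
So f'(g(-1)) * g'(-1)
= 2 * (-6) * 6
= -72

-72


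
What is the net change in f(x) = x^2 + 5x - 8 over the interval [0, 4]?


Net change = f(b) - f(a)
f(x) = x^2 + 5x - 8
Compute f(4):
f(4) = 1 * 4^2 + 5 * 4 - 8
= 16 + 20 - 8
= 28
Compute f(0):
f(0) = 1 * 0^2 + 5 * 0 - 8
= 0 + 0 - 8
= -8
Net change = 28 - (-8) = 36

36


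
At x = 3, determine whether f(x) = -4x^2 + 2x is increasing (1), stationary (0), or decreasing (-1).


Compute f'(x) to determine behavior:
f'(x) = -8x + 2
f'(3) = -8 * 3 + 2
= -24 + 2
= -22
Since f'(3) < 0, the function is decreasing (-1)

-1


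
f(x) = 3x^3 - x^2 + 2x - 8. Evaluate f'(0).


Differentiate f(x) = 3x^3 - x^2 + 2x - 8 term by term:
f'(x) = 9x^2 - 2x + 2
Substitute x = 0:
f'(0) = 9 * 0^2 - 2 * 0 + 2
= 0 + 0 + 2
= 2

2


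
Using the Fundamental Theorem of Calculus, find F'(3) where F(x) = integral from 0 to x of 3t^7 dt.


By the Fundamental Theorem of Calculus (Part 1):
If F(x) = integral from 0 to x of f(t) dt, then F'(x) = f(x)
Here f(t) = 3t^7
So F'(x) = 3x^7
Evaluate at x = 3:
F'(3) = 3 * 3^7
= 3 * 2187
= 6561

6561


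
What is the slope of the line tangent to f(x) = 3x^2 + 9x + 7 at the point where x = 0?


The slope of the tangent line equals f'(x) at the point.
f(x) = 3x^2 + 9x + 7
f'(x) = 6x + 9
At x = 0:
f'(0) = 6 * 0 + 9
= 0 + 9
= 9

9


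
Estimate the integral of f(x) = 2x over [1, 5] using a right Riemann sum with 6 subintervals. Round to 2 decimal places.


Right Riemann sum uses right endpoints of each subinterval.
Interval: [1, 5], n = 6
dx = (5 - 1) / 6 = 2/3
Right endpoints: [5/3, 7/3, 3, 11/3, 13/3, 5]
f values: [10/3, 14/3, 6, 22/3, 26/3, 10]
Sum = dx * (sum of f values)
= 2/3 * 40
= 80/3 ≈ 26.67

26.67


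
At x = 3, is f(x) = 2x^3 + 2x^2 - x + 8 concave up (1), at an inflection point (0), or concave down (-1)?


Concavity is determined by the sign of f''(x).
f(x) = 2x^3 + 2x^2 - x + 8
f'(x) = 6x^2 + 4x - 1
f''(x) = 12x + 4
f''(3) = 12 * 3 + 4
= 36 + 4
= 40
Since f''(3) > 0, the function is concave up (1)

1


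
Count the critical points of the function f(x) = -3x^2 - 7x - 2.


Find where f'(x) = 0:
f'(x) = -6x - 7
Set f'(x) = 0:
-6x - 7 = 0
x = 7 / (-6) = -7/6
This is a linear equation in x, so there is exactly one solution.
Number of critical points: 1

1


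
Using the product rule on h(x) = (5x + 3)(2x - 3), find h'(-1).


Let u(x) = 5x + 3 and v(x) = 2x - 3
u'(x) = 5
v'(x) = 2
Product rule: h'(x) = u'(x)*v(x) + u(x)*v'(x)
= 5 * (2x - 3) + (5x + 3) * 2
At x = -1:
u(-1) = 5 * (-1) + 3 = -2
v(-1) = 2 * (-1) - 3 = -5
h'(-1) = 5 * (-5) + (-2) * 2
= -25 - 4
= -29

-29


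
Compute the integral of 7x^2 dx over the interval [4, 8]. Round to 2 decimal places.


Find the antiderivative of 7x^2:
F(x) = 7/3 * x^3
Apply the Fundamental Theorem of Calculus:
F(8) - F(4)
= 7/3 * 8^3 - 7/3 * 4^3
= 7/3 * (512 - 64)
= 7/3 * 448
= 3136/3 ≈ 1045.33

1045.33


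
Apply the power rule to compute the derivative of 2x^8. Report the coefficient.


We apply the power rule: d/dx [ax^n] = a*n * x^(n-1)
d/dx [2x^8]
= 2 * 8 * x^(8-1)
= 16x^7
The coefficient is 16

16


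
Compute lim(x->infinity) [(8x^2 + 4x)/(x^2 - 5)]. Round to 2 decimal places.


For limits at infinity with equal-degree polynomials,
we compare leading coefficients.
Numerator leading term: 8x^2
Denominator leading term: x^2
Divide both by x^2:
lim = (8 + 4/x) / (1 - 5/x^2)
As x -> infinity, the 1/x and 1/x^2 terms vanish:
= 8/1 = 8 = 8.00

8.00


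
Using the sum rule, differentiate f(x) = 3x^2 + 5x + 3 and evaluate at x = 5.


Differentiate term by term using power and sum rules:
f(x) = 3x^2 + 5x + 3
f'(x) = 6x + 5
Substitute x = 5:
f'(5) = 6 * 5 + 5
= 30 + 5
= 35

35


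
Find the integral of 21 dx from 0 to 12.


The integral of a constant k over [a, b] equals k * (b - a).
integral from 0 to 12 of 21 dx
= 21 * (12 - 0)
= 21 * 12
= 252

252


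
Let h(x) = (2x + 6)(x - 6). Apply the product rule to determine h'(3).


Let u(x) = 2x + 6 and v(x) = x - 6
u'(x) = 2
v'(x) = 1
Product rule: h'(x) = u'(x)*v(x) + u(x)*v'(x)
= 2 * (x - 6) + (2x + 6) * 1
At x = 3:
u(3) = 2 * 3 + 6 = 12
v(3) = 1 * 3 - 6 = -3
h'(3) = 2 * (-3) + 12 * 1
= -6 + 12
= 6

6


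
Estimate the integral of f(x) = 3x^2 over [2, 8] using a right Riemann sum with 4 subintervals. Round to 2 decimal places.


Right Riemann sum uses right endpoints of each subinterval.
Interval: [2, 8], n = 4
dx = (8 - 2) / 4 = 3/2
Right endpoints: [7/2, 5, 13/2, 8]
f values: [147/4, 75, 507/4, 192]
Sum = dx * (sum of f values)
= 3/2 * 861/2
= 2583/4 = 645.75

645.75


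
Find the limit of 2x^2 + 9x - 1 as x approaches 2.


Since polynomials are continuous, we use direct substitution.
lim(x->2) of 2x^2 + 9x - 1
= 2 * 2^2 + 9 * 2 - 1
= 8 + 18 - 1
= 25

25


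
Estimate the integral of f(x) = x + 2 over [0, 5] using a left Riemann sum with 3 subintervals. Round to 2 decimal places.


Left Riemann sum uses left endpoints of each subinterval.
Interval: [0, 5], n = 3
dx = (5 - 0) / 3 = 5/3
Left endpoints: [0, 5/3, 10/3]
f values: [2, 11/3, 16/3]
Sum = dx * (sum of f values)
= 5/3 * 11
= 55/3 ≈ 18.33

18.33
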